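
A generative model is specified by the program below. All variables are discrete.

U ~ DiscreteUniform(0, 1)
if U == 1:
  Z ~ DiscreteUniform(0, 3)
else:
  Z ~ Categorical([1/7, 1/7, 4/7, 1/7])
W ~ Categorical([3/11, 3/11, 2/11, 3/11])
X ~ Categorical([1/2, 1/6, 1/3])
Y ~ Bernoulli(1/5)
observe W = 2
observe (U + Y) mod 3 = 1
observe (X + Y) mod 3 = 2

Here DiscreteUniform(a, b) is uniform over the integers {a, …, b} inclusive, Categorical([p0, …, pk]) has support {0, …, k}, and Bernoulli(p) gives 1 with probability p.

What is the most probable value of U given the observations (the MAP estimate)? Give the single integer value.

Enumerate traces; 8 have nonzero weight after conditioning:
  (U=0, Z=0, W=2, X=1, Y=1) weight 1/2310
  (U=0, Z=1, W=2, X=1, Y=1) weight 1/2310
  (U=0, Z=2, W=2, X=1, Y=1) weight 2/1155
  (U=0, Z=3, W=2, X=1, Y=1) weight 1/2310
  (U=1, Z=0, W=2, X=2, Y=0) weight 1/165
  (U=1, Z=1, W=2, X=2, Y=0) weight 1/165
  (U=1, Z=2, W=2, X=2, Y=0) weight 1/165
  (U=1, Z=3, W=2, X=2, Y=0) weight 1/165
Group by U:
  weight(U=0) = 1/330
  weight(U=1) = 4/165
Total weight = 1/330 + 4/165 = 3/110
P(U=0 | obs) = 1/330 / 3/110 = 1/9
P(U=1 | obs) = 4/165 / 3/110 = 8/9
argmax = 1

argmax_v P(U = v | obs) = 1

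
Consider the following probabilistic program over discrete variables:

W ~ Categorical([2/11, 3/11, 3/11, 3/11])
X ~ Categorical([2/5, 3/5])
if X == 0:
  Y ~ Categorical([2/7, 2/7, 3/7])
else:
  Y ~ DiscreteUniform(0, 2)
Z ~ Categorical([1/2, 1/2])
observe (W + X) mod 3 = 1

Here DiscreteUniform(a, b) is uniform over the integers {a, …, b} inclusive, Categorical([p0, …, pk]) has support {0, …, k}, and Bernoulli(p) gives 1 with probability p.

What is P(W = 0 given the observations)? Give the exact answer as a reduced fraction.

Enumerate traces; 18 have nonzero weight after conditioning:
  (W=0, X=1, Y=0, Z=0) weight 1/55
  (W=0, X=1, Y=0, Z=1) weight 1/55
  (W=0, X=1, Y=1, Z=0) weight 1/55
  (W=0, X=1, Y=1, Z=1) weight 1/55
  (W=0, X=1, Y=2, Z=0) weight 1/55
  (W=0, X=1, Y=2, Z=1) weight 1/55
  (W=1, X=0, Y=0, Z=0) weight 6/385
  (W=1, X=0, Y=0, Z=1) weight 6/385
  (W=3, X=1, Y=0, Z=0) weight 3/110
  … 9 more
Group by W:
  weight(W=0) = 6/55
  weight(W=1) = 6/55
  weight(W=3) = 9/55
Total weight = 6/55 + 6/55 + 9/55 = 21/55
P(W=0 | obs) = 6/55 / 21/55 = 2/7
P(W=1 | obs) = 6/55 / 21/55 = 2/7
P(W=3 | obs) = 9/55 / 21/55 = 3/7

P(W = 0 | obs) = 2/7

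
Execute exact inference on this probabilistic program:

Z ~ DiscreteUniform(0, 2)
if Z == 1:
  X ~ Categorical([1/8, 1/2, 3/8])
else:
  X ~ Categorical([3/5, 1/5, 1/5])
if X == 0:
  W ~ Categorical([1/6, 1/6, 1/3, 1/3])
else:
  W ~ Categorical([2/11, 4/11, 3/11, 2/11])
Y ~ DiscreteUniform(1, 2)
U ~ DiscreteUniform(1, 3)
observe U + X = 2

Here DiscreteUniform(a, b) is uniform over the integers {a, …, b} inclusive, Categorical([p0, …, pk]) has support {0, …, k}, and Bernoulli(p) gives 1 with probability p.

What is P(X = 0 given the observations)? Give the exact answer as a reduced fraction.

P(X = 0 | obs) = 53/89

Enumerate traces; 48 have nonzero weight after conditioning:
  (Z=0, X=0, W=0, Y=1, U=2) weight 1/180
  (Z=0, X=0, W=0, Y=2, U=2) weight 1/180
  (Z=0, X=0, W=1, Y=1, U=2) weight 1/180
  (Z=0, X=0, W=1, Y=2, U=2) weight 1/180
  (Z=0, X=0, W=2, Y=1, U=2) weight 1/90
  (Z=0, X=0, W=2, Y=2, U=2) weight 1/90
  (Z=0, X=0, W=3, Y=1, U=2) weight 1/90
  (Z=0, X=0, W=3, Y=2, U=2) weight 1/90
  (Z=0, X=1, W=0, Y=1, U=1) weight 1/495
  … 39 more
Group by X:
  weight(X=0) = 53/360
  weight(X=1) = 1/10
Total weight = 53/360 + 1/10 = 89/360
P(X=0 | obs) = 53/360 / 89/360 = 53/89
P(X=1 | obs) = 1/10 / 89/360 = 36/89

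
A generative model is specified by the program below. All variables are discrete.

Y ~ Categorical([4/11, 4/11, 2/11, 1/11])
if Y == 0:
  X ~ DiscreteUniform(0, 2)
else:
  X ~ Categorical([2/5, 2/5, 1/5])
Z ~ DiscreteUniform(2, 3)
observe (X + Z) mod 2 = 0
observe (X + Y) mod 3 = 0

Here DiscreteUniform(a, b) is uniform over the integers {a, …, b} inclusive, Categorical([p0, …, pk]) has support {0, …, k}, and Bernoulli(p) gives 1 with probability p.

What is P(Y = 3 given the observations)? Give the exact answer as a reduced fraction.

Enumerate traces; 4 have nonzero weight after conditioning:
  (Y=0, X=0, Z=2) weight 2/33
  (Y=1, X=2, Z=2) weight 2/55
  (Y=2, X=1, Z=3) weight 2/55
  (Y=3, X=0, Z=2) weight 1/55
Group by Y:
  weight(Y=0) = 2/33
  weight(Y=1) = 2/55
  weight(Y=2) = 2/55
  weight(Y=3) = 1/55
Total weight = 2/33 + 2/55 + 2/55 + 1/55 = 5/33
P(Y=0 | obs) = 2/33 / 5/33 = 2/5
P(Y=1 | obs) = 2/55 / 5/33 = 6/25
P(Y=2 | obs) = 2/55 / 5/33 = 6/25
P(Y=3 | obs) = 1/55 / 5/33 = 3/25

P(Y = 3 | obs) = 3/25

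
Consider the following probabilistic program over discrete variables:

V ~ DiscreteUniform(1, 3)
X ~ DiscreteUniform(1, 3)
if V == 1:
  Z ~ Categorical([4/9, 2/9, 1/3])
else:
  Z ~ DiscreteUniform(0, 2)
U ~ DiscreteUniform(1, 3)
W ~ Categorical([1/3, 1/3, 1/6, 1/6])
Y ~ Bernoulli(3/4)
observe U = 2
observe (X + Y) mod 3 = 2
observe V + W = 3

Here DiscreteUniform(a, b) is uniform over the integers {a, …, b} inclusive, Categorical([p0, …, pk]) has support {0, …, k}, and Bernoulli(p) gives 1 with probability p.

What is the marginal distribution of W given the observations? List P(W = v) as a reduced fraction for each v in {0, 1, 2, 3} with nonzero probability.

P(W=0) = 2/5, P(W=1) = 2/5, P(W=2) = 1/5

Enumerate traces; 18 have nonzero weight after conditioning:
  (V=1, X=1, Z=0, U=2, W=2, Y=1) weight 1/486
  (V=1, X=1, Z=1, U=2, W=2, Y=1) weight 1/972
  (V=1, X=1, Z=2, U=2, W=2, Y=1) weight 1/648
  (V=1, X=2, Z=0, U=2, W=2, Y=0) weight 1/1458
  (V=1, X=2, Z=1, U=2, W=2, Y=0) weight 1/2916
  (V=1, X=2, Z=2, U=2, W=2, Y=0) weight 1/1944
  (V=2, X=1, Z=0, U=2, W=1, Y=1) weight 1/324
  (V=2, X=1, Z=1, U=2, W=1, Y=1) weight 1/324
  (V=3, X=1, Z=0, U=2, W=0, Y=1) weight 1/324
  … 9 more
Group by W:
  weight(W=0) = 1/81
  weight(W=1) = 1/81
  weight(W=2) = 1/162
Total weight = 1/81 + 1/81 + 1/162 = 5/162
P(W=0 | obs) = 1/81 / 5/162 = 2/5
P(W=1 | obs) = 1/81 / 5/162 = 2/5
P(W=2 | obs) = 1/162 / 5/162 = 1/5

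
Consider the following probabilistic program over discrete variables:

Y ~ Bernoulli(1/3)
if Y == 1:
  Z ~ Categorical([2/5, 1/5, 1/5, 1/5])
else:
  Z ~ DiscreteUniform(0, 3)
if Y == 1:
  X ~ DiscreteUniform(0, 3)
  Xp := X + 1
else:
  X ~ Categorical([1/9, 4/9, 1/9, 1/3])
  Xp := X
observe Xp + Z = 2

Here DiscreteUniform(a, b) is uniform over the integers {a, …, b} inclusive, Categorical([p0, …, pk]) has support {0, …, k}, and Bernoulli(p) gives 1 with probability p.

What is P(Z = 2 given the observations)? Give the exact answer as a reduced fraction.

Enumerate traces; 5 have nonzero weight after conditioning:
  (Y=0, Z=0, X=2) weight 1/54
  (Y=0, Z=1, X=1) weight 2/27
  (Y=0, Z=2, X=0) weight 1/54
  (Y=1, Z=0, X=1) weight 1/30
  (Y=1, Z=1, X=0) weight 1/60
Group by Z:
  weight(Z=0) = 7/135
  weight(Z=1) = 49/540
  weight(Z=2) = 1/54
Total weight = 7/135 + 49/540 + 1/54 = 29/180
P(Z=0 | obs) = 7/135 / 29/180 = 28/87
P(Z=1 | obs) = 49/540 / 29/180 = 49/87
P(Z=2 | obs) = 1/54 / 29/180 = 10/87

P(Z = 2 | obs) = 10/87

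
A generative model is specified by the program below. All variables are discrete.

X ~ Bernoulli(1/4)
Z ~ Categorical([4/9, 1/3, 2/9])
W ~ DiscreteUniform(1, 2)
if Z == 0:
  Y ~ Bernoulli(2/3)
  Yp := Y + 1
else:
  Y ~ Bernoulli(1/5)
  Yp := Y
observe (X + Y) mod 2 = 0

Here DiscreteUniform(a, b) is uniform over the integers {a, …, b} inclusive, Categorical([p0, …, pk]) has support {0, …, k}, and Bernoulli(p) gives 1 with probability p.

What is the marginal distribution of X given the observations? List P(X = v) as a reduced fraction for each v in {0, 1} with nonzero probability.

Enumerate traces; 12 have nonzero weight after conditioning:
  (X=0, Z=0, W=1, Y=0) weight 1/18
  (X=0, Z=0, W=2, Y=0) weight 1/18
  (X=0, Z=1, W=1, Y=0) weight 1/10
  (X=0, Z=1, W=2, Y=0) weight 1/10
  (X=0, Z=2, W=1, Y=0) weight 1/15
  (X=0, Z=2, W=2, Y=0) weight 1/15
  (X=1, Z=0, W=1, Y=1) weight 1/27
  (X=1, Z=0, W=2, Y=1) weight 1/27
  … 4 more
Group by X:
  weight(X=0) = 4/9
  weight(X=1) = 11/108
Total weight = 4/9 + 11/108 = 59/108
P(X=0 | obs) = 4/9 / 59/108 = 48/59
P(X=1 | obs) = 11/108 / 59/108 = 11/59

P(X=0) = 48/59, P(X=1) = 11/59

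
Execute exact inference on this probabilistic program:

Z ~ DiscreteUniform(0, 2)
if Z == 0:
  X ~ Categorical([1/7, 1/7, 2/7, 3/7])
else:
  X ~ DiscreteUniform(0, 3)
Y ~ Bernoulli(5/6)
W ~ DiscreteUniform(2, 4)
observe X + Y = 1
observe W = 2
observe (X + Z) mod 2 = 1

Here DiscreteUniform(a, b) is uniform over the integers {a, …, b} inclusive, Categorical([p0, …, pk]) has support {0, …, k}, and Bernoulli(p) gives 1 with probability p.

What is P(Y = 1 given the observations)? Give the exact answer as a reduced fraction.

P(Y = 1 | obs) = 35/46

Enumerate traces; 3 have nonzero weight after conditioning:
  (Z=0, X=1, Y=0, W=2) weight 1/378
  (Z=1, X=0, Y=1, W=2) weight 5/216
  (Z=2, X=1, Y=0, W=2) weight 1/216
Group by Y:
  weight(Y=0) = 11/1512
  weight(Y=1) = 5/216
Total weight = 11/1512 + 5/216 = 23/756
P(Y=0 | obs) = 11/1512 / 23/756 = 11/46
P(Y=1 | obs) = 5/216 / 23/756 = 35/46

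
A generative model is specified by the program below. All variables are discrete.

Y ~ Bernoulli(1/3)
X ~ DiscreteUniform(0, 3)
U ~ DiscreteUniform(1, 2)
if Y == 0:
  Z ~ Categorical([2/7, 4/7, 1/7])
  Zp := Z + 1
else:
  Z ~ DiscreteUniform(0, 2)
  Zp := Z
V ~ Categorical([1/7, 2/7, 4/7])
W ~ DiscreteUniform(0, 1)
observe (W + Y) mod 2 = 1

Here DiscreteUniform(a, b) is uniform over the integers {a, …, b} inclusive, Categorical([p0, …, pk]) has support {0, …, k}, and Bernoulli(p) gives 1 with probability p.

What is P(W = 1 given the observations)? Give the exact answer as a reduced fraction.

P(W = 1 | obs) = 2/3

Enumerate traces; 144 have nonzero weight after conditioning:
  (Y=0, X=0, U=1, Z=0, V=0, W=1) weight 1/588
  (Y=0, X=0, U=1, Z=0, V=1, W=1) weight 1/294
  (Y=0, X=0, U=1, Z=0, V=2, W=1) weight 1/147
  (Y=0, X=0, U=1, Z=1, V=0, W=1) weight 1/294
  (Y=0, X=0, U=1, Z=1, V=1, W=1) weight 1/147
  (Y=0, X=0, U=1, Z=1, V=2, W=1) weight 2/147
  (Y=0, X=0, U=1, Z=2, V=0, W=1) weight 1/1176
  (Y=0, X=0, U=1, Z=2, V=1, W=1) weight 1/588
  (Y=1, X=0, U=1, Z=0, V=0, W=0) weight 1/1008
  … 135 more
Group by W:
  weight(W=0) = 1/6
  weight(W=1) = 1/3
Total weight = 1/6 + 1/3 = 1/2
P(W=0 | obs) = 1/6 / 1/2 = 1/3
P(W=1 | obs) = 1/3 / 1/2 = 2/3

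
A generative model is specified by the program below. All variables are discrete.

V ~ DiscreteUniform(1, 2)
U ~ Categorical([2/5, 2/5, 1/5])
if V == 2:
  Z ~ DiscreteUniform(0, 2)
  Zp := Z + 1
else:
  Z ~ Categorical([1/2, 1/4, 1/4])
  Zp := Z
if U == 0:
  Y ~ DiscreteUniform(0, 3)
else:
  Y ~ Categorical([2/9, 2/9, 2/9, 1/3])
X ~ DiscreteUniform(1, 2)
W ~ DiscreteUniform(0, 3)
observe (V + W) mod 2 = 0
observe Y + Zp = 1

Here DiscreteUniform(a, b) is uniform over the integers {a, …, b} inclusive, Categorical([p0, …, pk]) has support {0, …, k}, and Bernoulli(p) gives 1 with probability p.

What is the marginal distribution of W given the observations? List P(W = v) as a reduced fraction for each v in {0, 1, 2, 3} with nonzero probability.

P(W=0) = 2/13, P(W=1) = 9/26, P(W=2) = 2/13, P(W=3) = 9/26

Enumerate traces; 36 have nonzero weight after conditioning:
  (V=1, U=0, Z=0, Y=1, X=1, W=1) weight 1/320
  (V=1, U=0, Z=0, Y=1, X=1, W=3) weight 1/320
  (V=1, U=0, Z=0, Y=1, X=2, W=1) weight 1/320
  (V=1, U=0, Z=0, Y=1, X=2, W=3) weight 1/320
  (V=1, U=0, Z=1, Y=0, X=1, W=1) weight 1/640
  (V=1, U=0, Z=1, Y=0, X=1, W=3) weight 1/640
  (V=1, U=0, Z=1, Y=0, X=2, W=1) weight 1/640
  (V=1, U=0, Z=1, Y=0, X=2, W=3) weight 1/640
  (V=2, U=0, Z=0, Y=0, X=1, W=0) weight 1/480
  (V=2, U=0, Z=0, Y=0, X=1, W=2) weight 1/480
  … 26 more
Group by W:
  weight(W=0) = 7/720
  weight(W=1) = 7/320
  weight(W=2) = 7/720
  weight(W=3) = 7/320
Total weight = 7/720 + 7/320 + 7/720 + 7/320 = 91/1440
P(W=0 | obs) = 7/720 / 91/1440 = 2/13
P(W=1 | obs) = 7/320 / 91/1440 = 9/26
P(W=2 | obs) = 7/720 / 91/1440 = 2/13
P(W=3 | obs) = 7/320 / 91/1440 = 9/26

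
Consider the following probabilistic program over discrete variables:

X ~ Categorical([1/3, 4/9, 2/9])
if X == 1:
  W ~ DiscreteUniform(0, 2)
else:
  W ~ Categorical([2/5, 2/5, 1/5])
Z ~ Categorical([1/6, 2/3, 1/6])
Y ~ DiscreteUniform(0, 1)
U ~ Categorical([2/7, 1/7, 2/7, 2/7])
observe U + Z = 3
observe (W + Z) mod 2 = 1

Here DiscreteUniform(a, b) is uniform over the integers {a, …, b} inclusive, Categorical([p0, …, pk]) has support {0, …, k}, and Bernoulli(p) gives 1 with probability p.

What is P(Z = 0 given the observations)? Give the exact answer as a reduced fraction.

Enumerate traces; 24 have nonzero weight after conditioning:
  (X=0, W=0, Z=1, Y=0, U=2) weight 4/315
  (X=0, W=0, Z=1, Y=1, U=2) weight 4/315
  (X=0, W=1, Z=0, Y=0, U=3) weight 1/315
  (X=0, W=1, Z=0, Y=1, U=3) weight 1/315
  (X=0, W=1, Z=2, Y=0, U=1) weight 1/630
  (X=0, W=1, Z=2, Y=1, U=1) weight 1/630
  (X=0, W=2, Z=1, Y=0, U=2) weight 2/315
  (X=0, W=2, Z=1, Y=1, U=2) weight 2/315
  … 16 more
Group by Z:
  weight(Z=0) = 10/567
  weight(Z=1) = 68/567
  weight(Z=2) = 5/567
Total weight = 10/567 + 68/567 + 5/567 = 83/567
P(Z=0 | obs) = 10/567 / 83/567 = 10/83
P(Z=1 | obs) = 68/567 / 83/567 = 68/83
P(Z=2 | obs) = 5/567 / 83/567 = 5/83

P(Z = 0 | obs) = 10/83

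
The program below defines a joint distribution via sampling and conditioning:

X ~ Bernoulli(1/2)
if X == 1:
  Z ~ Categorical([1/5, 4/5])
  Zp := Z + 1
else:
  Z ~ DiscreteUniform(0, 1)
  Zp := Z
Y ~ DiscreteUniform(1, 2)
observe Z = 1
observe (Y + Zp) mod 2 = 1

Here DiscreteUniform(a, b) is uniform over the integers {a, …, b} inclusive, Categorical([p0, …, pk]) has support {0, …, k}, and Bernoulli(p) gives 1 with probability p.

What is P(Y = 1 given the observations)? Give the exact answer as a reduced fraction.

Enumerate traces; 2 have nonzero weight after conditioning:
  (X=0, Z=1, Y=2) weight 1/8
  (X=1, Z=1, Y=1) weight 1/5
Group by Y:
  weight(Y=1) = 1/5
  weight(Y=2) = 1/8
Total weight = 1/5 + 1/8 = 13/40
P(Y=1 | obs) = 1/5 / 13/40 = 8/13
P(Y=2 | obs) = 1/8 / 13/40 = 5/13

P(Y = 1 | obs) = 8/13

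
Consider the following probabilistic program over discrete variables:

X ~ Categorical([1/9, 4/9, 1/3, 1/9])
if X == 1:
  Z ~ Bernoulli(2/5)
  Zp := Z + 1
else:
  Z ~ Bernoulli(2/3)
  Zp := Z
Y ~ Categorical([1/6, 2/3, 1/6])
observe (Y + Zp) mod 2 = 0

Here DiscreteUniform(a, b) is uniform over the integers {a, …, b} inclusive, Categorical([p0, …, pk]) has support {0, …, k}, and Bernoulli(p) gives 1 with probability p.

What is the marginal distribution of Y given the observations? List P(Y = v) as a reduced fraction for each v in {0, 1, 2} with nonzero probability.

Enumerate traces; 12 have nonzero weight after conditioning:
  (X=0, Z=0, Y=0) weight 1/162
  (X=0, Z=0, Y=2) weight 1/162
  (X=0, Z=1, Y=1) weight 4/81
  (X=1, Z=0, Y=1) weight 8/45
  (X=1, Z=1, Y=0) weight 4/135
  (X=1, Z=1, Y=2) weight 4/135
  (X=2, Z=0, Y=0) weight 1/54
  (X=2, Z=0, Y=2) weight 1/54
  … 4 more
Group by Y:
  weight(Y=0) = 49/810
  weight(Y=1) = 172/405
  weight(Y=2) = 49/810
Total weight = 49/810 + 172/405 + 49/810 = 221/405
P(Y=0 | obs) = 49/810 / 221/405 = 49/442
P(Y=1 | obs) = 172/405 / 221/405 = 172/221
P(Y=2 | obs) = 49/810 / 221/405 = 49/442

P(Y=0) = 49/442, P(Y=1) = 172/221, P(Y=2) = 49/442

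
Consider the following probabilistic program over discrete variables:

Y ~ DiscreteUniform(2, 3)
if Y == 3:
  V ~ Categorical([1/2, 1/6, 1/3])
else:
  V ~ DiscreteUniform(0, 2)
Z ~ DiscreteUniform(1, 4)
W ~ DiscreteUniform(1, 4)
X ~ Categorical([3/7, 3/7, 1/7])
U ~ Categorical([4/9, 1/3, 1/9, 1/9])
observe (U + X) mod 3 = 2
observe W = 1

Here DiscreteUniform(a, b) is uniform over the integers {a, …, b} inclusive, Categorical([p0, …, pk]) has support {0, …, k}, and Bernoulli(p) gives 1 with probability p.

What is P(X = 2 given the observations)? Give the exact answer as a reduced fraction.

Enumerate traces; 96 have nonzero weight after conditioning:
  (Y=2, V=0, Z=1, W=1, X=0, U=2) weight 1/2016
  (Y=2, V=0, Z=1, W=1, X=1, U=1) weight 1/672
  (Y=2, V=0, Z=1, W=1, X=2, U=0) weight 1/1512
  (Y=2, V=0, Z=1, W=1, X=2, U=3) weight 1/6048
  (Y=2, V=0, Z=2, W=1, X=0, U=2) weight 1/2016
  (Y=2, V=0, Z=2, W=1, X=1, U=1) weight 1/672
  (Y=2, V=0, Z=2, W=1, X=2, U=0) weight 1/1512
  (Y=2, V=0, Z=2, W=1, X=2, U=3) weight 1/6048
  … 88 more
Group by X:
  weight(X=0) = 1/84
  weight(X=1) = 1/28
  weight(X=2) = 5/252
Total weight = 1/84 + 1/28 + 5/252 = 17/252
P(X=0 | obs) = 1/84 / 17/252 = 3/17
P(X=1 | obs) = 1/28 / 17/252 = 9/17
P(X=2 | obs) = 5/252 / 17/252 = 5/17

P(X = 2 | obs) = 5/17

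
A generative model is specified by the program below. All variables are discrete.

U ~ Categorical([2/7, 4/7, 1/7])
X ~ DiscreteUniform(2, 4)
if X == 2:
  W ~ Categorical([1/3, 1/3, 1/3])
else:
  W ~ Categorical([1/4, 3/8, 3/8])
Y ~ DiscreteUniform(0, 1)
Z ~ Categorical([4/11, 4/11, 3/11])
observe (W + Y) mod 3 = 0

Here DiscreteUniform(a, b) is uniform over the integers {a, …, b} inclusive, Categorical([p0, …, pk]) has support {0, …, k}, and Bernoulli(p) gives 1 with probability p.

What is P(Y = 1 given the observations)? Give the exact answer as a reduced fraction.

Enumerate traces; 54 have nonzero weight after conditioning:
  (U=0, X=2, W=0, Y=0, Z=0) weight 4/693
  (U=0, X=2, W=0, Y=0, Z=1) weight 4/693
  (U=0, X=2, W=0, Y=0, Z=2) weight 1/231
  (U=0, X=2, W=2, Y=1, Z=0) weight 4/693
  (U=0, X=2, W=2, Y=1, Z=1) weight 4/693
  (U=0, X=2, W=2, Y=1, Z=2) weight 1/231
  (U=0, X=3, W=0, Y=0, Z=0) weight 1/231
  (U=0, X=3, W=0, Y=0, Z=1) weight 1/231
  … 46 more
Group by Y:
  weight(Y=0) = 5/36
  weight(Y=1) = 13/72
Total weight = 5/36 + 13/72 = 23/72
P(Y=0 | obs) = 5/36 / 23/72 = 10/23
P(Y=1 | obs) = 13/72 / 23/72 = 13/23

P(Y = 1 | obs) = 13/23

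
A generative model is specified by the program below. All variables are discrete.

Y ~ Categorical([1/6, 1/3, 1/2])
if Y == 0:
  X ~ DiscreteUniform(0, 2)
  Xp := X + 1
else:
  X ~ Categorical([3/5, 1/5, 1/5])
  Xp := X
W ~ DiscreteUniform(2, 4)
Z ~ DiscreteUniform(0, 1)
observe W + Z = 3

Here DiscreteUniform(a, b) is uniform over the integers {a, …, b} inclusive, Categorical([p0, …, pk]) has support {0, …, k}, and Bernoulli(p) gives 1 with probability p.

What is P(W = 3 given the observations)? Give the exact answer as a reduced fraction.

P(W = 3 | obs) = 1/2

Enumerate traces; 18 have nonzero weight after conditioning:
  (Y=0, X=0, W=2, Z=1) weight 1/108
  (Y=0, X=0, W=3, Z=0) weight 1/108
  (Y=0, X=1, W=2, Z=1) weight 1/108
  (Y=0, X=1, W=3, Z=0) weight 1/108
  (Y=0, X=2, W=2, Z=1) weight 1/108
  (Y=0, X=2, W=3, Z=0) weight 1/108
  (Y=1, X=0, W=2, Z=1) weight 1/30
  (Y=1, X=0, W=3, Z=0) weight 1/30
  … 10 more
Group by W:
  weight(W=2) = 1/6
  weight(W=3) = 1/6
Total weight = 1/6 + 1/6 = 1/3
P(W=2 | obs) = 1/6 / 1/3 = 1/2
P(W=3 | obs) = 1/6 / 1/3 = 1/2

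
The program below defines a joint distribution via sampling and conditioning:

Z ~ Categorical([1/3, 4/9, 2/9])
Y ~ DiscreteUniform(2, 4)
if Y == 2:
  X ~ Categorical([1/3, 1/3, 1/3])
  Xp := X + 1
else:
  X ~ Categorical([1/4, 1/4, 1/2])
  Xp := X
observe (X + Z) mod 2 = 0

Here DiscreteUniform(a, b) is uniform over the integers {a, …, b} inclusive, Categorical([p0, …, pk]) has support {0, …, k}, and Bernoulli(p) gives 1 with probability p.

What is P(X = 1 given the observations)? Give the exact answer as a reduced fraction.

P(X = 1 | obs) = 4/17

Enumerate traces; 15 have nonzero weight after conditioning:
  (Z=0, Y=2, X=0) weight 1/27
  (Z=0, Y=2, X=2) weight 1/27
  (Z=0, Y=3, X=0) weight 1/36
  (Z=0, Y=3, X=2) weight 1/18
  (Z=0, Y=4, X=0) weight 1/36
  (Z=0, Y=4, X=2) weight 1/18
  (Z=1, Y=2, X=1) weight 4/81
  (Z=1, Y=3, X=1) weight 1/27
  … 7 more
Group by X:
  weight(X=0) = 25/162
  weight(X=1) = 10/81
  weight(X=2) = 20/81
Total weight = 25/162 + 10/81 + 20/81 = 85/162
P(X=0 | obs) = 25/162 / 85/162 = 5/17
P(X=1 | obs) = 10/81 / 85/162 = 4/17
P(X=2 | obs) = 20/81 / 85/162 = 8/17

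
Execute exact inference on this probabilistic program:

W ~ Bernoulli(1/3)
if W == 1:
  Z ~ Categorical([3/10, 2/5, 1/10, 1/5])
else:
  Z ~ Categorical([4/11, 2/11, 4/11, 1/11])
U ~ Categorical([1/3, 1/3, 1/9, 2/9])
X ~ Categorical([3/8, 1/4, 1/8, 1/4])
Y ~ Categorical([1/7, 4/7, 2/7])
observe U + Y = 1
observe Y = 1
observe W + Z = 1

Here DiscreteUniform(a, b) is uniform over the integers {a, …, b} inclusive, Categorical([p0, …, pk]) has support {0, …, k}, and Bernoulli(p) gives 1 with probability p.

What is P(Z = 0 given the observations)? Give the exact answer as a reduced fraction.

P(Z = 0 | obs) = 33/73

Enumerate traces; 8 have nonzero weight after conditioning:
  (W=0, Z=1, U=0, X=0, Y=1) weight 2/231
  (W=0, Z=1, U=0, X=1, Y=1) weight 4/693
  (W=0, Z=1, U=0, X=2, Y=1) weight 2/693
  (W=0, Z=1, U=0, X=3, Y=1) weight 4/693
  (W=1, Z=0, U=0, X=0, Y=1) weight 1/140
  (W=1, Z=0, U=0, X=1, Y=1) weight 1/210
  (W=1, Z=0, U=0, X=2, Y=1) weight 1/420
  (W=1, Z=0, U=0, X=3, Y=1) weight 1/210
Group by Z:
  weight(Z=0) = 2/105
  weight(Z=1) = 16/693
Total weight = 2/105 + 16/693 = 146/3465
P(Z=0 | obs) = 2/105 / 146/3465 = 33/73
P(Z=1 | obs) = 16/693 / 146/3465 = 40/73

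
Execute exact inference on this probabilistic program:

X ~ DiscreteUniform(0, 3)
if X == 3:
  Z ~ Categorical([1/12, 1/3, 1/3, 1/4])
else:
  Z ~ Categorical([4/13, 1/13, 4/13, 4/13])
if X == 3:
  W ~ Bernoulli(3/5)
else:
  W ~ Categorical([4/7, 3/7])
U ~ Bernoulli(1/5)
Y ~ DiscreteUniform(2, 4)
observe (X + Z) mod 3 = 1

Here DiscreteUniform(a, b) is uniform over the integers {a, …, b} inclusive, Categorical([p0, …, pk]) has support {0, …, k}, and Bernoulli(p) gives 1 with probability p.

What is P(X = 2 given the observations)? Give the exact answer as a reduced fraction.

P(X = 2 | obs) = 3/13

Enumerate traces; 60 have nonzero weight after conditioning:
  (X=0, Z=1, W=0, U=0, Y=2) weight 4/1365
  (X=0, Z=1, W=0, U=0, Y=3) weight 4/1365
  (X=0, Z=1, W=0, U=0, Y=4) weight 4/1365
  (X=0, Z=1, W=0, U=1, Y=2) weight 1/1365
  (X=0, Z=1, W=0, U=1, Y=3) weight 1/1365
  (X=0, Z=1, W=0, U=1, Y=4) weight 1/1365
  (X=0, Z=1, W=1, U=0, Y=2) weight 1/455
  (X=0, Z=1, W=1, U=0, Y=3) weight 1/455
  (X=1, Z=0, W=0, U=0, Y=2) weight 16/1365
  (X=2, Z=2, W=0, U=0, Y=2) weight 16/1365
  … 50 more
Group by X:
  weight(X=0) = 1/52
  weight(X=1) = 2/13
  weight(X=2) = 1/13
  weight(X=3) = 1/12
Total weight = 1/52 + 2/13 + 1/13 + 1/12 = 1/3
P(X=0 | obs) = 1/52 / 1/3 = 3/52
P(X=1 | obs) = 2/13 / 1/3 = 6/13
P(X=2 | obs) = 1/13 / 1/3 = 3/13
P(X=3 | obs) = 1/12 / 1/3 = 1/4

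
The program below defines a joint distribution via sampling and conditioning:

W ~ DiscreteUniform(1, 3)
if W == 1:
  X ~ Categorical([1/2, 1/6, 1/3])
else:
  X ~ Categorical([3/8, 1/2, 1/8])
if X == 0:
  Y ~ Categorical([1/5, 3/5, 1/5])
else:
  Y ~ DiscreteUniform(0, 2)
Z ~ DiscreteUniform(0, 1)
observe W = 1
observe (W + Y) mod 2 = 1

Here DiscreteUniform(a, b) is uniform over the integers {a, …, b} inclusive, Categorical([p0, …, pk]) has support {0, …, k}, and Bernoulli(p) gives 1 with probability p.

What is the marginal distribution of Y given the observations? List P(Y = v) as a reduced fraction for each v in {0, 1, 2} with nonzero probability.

P(Y=0) = 1/2, P(Y=2) = 1/2

Enumerate traces; 12 have nonzero weight after conditioning:
  (W=1, X=0, Y=0, Z=0) weight 1/60
  (W=1, X=0, Y=0, Z=1) weight 1/60
  (W=1, X=0, Y=2, Z=0) weight 1/60
  (W=1, X=0, Y=2, Z=1) weight 1/60
  (W=1, X=1, Y=0, Z=0) weight 1/108
  (W=1, X=1, Y=0, Z=1) weight 1/108
  (W=1, X=1, Y=2, Z=0) weight 1/108
  (W=1, X=1, Y=2, Z=1) weight 1/108
  … 4 more
Group by Y:
  weight(Y=0) = 4/45
  weight(Y=2) = 4/45
Total weight = 4/45 + 4/45 = 8/45
P(Y=0 | obs) = 4/45 / 8/45 = 1/2
P(Y=2 | obs) = 4/45 / 8/45 = 1/2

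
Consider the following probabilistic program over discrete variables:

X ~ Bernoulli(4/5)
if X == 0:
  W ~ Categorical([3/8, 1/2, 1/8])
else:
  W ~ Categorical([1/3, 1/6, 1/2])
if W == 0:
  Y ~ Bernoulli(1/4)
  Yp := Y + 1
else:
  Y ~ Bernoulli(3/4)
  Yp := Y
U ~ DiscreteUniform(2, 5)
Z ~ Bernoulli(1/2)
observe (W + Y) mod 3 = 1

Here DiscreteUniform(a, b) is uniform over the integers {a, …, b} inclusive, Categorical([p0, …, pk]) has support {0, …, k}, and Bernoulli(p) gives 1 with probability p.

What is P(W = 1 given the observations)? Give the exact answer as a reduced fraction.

Enumerate traces; 32 have nonzero weight after conditioning:
  (X=0, W=0, Y=1, U=2, Z=0) weight 3/1280
  (X=0, W=0, Y=1, U=2, Z=1) weight 3/1280
  (X=0, W=0, Y=1, U=3, Z=0) weight 3/1280
  (X=0, W=0, Y=1, U=3, Z=1) weight 3/1280
  (X=0, W=0, Y=1, U=4, Z=0) weight 3/1280
  (X=0, W=0, Y=1, U=4, Z=1) weight 3/1280
  (X=0, W=0, Y=1, U=5, Z=0) weight 3/1280
  (X=0, W=0, Y=1, U=5, Z=1) weight 3/1280
  (X=0, W=1, Y=0, U=2, Z=0) weight 1/320
  … 23 more
Group by W:
  weight(W=0) = 41/480
  weight(W=1) = 7/120
Total weight = 41/480 + 7/120 = 23/160
P(W=0 | obs) = 41/480 / 23/160 = 41/69
P(W=1 | obs) = 7/120 / 23/160 = 28/69

P(W = 1 | obs) = 28/69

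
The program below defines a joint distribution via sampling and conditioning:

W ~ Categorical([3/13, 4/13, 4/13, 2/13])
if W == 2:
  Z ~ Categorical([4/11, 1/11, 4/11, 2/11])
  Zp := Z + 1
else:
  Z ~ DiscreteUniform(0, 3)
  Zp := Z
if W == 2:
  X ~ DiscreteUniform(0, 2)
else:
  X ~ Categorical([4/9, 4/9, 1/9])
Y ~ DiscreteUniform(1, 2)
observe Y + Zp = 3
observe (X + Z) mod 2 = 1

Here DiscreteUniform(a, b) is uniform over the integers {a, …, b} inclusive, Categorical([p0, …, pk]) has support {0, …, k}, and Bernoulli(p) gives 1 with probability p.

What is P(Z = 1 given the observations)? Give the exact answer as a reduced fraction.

Enumerate traces; 12 have nonzero weight after conditioning:
  (W=0, Z=1, X=0, Y=2) weight 1/78
  (W=0, Z=1, X=2, Y=2) weight 1/312
  (W=0, Z=2, X=1, Y=1) weight 1/78
  (W=1, Z=1, X=0, Y=2) weight 2/117
  (W=1, Z=1, X=2, Y=2) weight 1/234
  (W=1, Z=2, X=1, Y=1) weight 2/117
  (W=2, Z=0, X=1, Y=2) weight 8/429
  (W=2, Z=1, X=0, Y=1) weight 2/429
  … 4 more
Group by Z:
  weight(Z=0) = 8/429
  weight(Z=1) = 197/3432
  weight(Z=2) = 1/26
Total weight = 8/429 + 197/3432 + 1/26 = 131/1144
P(Z=0 | obs) = 8/429 / 131/1144 = 64/393
P(Z=1 | obs) = 197/3432 / 131/1144 = 197/393
P(Z=2 | obs) = 1/26 / 131/1144 = 44/131

P(Z = 1 | obs) = 197/393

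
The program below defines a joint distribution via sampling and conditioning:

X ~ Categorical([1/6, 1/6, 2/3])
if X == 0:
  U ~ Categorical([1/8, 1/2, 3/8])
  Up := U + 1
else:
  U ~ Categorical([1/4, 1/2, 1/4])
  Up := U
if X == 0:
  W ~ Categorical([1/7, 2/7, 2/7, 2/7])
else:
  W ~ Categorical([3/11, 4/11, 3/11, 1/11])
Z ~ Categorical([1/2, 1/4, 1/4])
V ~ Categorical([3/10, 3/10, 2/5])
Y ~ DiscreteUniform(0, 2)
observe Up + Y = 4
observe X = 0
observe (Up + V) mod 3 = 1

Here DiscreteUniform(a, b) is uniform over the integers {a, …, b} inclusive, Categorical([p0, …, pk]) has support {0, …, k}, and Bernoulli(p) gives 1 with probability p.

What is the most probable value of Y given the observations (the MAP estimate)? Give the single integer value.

argmax_v P(Y = v | obs) = 2

Enumerate traces; 24 have nonzero weight after conditioning:
  (X=0, U=1, W=0, Z=0, V=2, Y=2) weight 1/1260
  (X=0, U=1, W=0, Z=1, V=2, Y=2) weight 1/2520
  (X=0, U=1, W=0, Z=2, V=2, Y=2) weight 1/2520
  (X=0, U=1, W=1, Z=0, V=2, Y=2) weight 1/630
  (X=0, U=1, W=1, Z=1, V=2, Y=2) weight 1/1260
  (X=0, U=1, W=1, Z=2, V=2, Y=2) weight 1/1260
  (X=0, U=1, W=2, Z=0, V=2, Y=2) weight 1/630
  (X=0, U=1, W=2, Z=1, V=2, Y=2) weight 1/1260
  (X=0, U=2, W=0, Z=0, V=1, Y=1) weight 1/2240
  … 15 more
Group by Y:
  weight(Y=1) = 1/160
  weight(Y=2) = 1/90
Total weight = 1/160 + 1/90 = 5/288
P(Y=1 | obs) = 1/160 / 5/288 = 9/25
P(Y=2 | obs) = 1/90 / 5/288 = 16/25
argmax = 2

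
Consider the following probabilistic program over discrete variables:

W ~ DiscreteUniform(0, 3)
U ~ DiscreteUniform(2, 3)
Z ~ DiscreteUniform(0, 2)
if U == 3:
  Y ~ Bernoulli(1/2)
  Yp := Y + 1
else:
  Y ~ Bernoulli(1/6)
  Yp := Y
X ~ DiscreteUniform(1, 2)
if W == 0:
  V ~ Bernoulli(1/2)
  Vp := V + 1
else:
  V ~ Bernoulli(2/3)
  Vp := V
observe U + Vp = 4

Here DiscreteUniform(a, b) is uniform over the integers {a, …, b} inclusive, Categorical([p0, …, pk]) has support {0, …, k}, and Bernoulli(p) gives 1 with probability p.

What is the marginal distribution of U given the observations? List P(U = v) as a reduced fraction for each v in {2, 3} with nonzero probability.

P(U=2) = 1/6, P(U=3) = 5/6

Enumerate traces; 60 have nonzero weight after conditioning:
  (W=0, U=2, Z=0, Y=0, X=1, V=1) weight 5/576
  (W=0, U=2, Z=0, Y=0, X=2, V=1) weight 5/576
  (W=0, U=2, Z=0, Y=1, X=1, V=1) weight 1/576
  (W=0, U=2, Z=0, Y=1, X=2, V=1) weight 1/576
  (W=0, U=2, Z=1, Y=0, X=1, V=1) weight 5/576
  (W=0, U=2, Z=1, Y=0, X=2, V=1) weight 5/576
  (W=0, U=2, Z=1, Y=1, X=1, V=1) weight 1/576
  (W=0, U=2, Z=1, Y=1, X=2, V=1) weight 1/576
  (W=0, U=3, Z=0, Y=0, X=1, V=0) weight 1/192
  … 51 more
Group by U:
  weight(U=2) = 1/16
  weight(U=3) = 5/16
Total weight = 1/16 + 5/16 = 3/8
P(U=2 | obs) = 1/16 / 3/8 = 1/6
P(U=3 | obs) = 5/16 / 3/8 = 5/6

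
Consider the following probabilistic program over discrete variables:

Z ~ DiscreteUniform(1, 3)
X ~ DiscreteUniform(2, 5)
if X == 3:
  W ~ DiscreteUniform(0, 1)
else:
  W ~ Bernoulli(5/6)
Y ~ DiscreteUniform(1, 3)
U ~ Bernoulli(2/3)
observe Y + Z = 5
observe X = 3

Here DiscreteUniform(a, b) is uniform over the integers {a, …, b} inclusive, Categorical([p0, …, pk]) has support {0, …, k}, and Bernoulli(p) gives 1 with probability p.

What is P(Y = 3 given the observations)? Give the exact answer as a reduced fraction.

Enumerate traces; 8 have nonzero weight after conditioning:
  (Z=2, X=3, W=0, Y=3, U=0) weight 1/216
  (Z=2, X=3, W=0, Y=3, U=1) weight 1/108
  (Z=2, X=3, W=1, Y=3, U=0) weight 1/216
  (Z=2, X=3, W=1, Y=3, U=1) weight 1/108
  (Z=3, X=3, W=0, Y=2, U=0) weight 1/216
  (Z=3, X=3, W=0, Y=2, U=1) weight 1/108
  (Z=3, X=3, W=1, Y=2, U=0) weight 1/216
  (Z=3, X=3, W=1, Y=2, U=1) weight 1/108
Group by Y:
  weight(Y=2) = 1/36
  weight(Y=3) = 1/36
Total weight = 1/36 + 1/36 = 1/18
P(Y=2 | obs) = 1/36 / 1/18 = 1/2
P(Y=3 | obs) = 1/36 / 1/18 = 1/2

P(Y = 3 | obs) = 1/2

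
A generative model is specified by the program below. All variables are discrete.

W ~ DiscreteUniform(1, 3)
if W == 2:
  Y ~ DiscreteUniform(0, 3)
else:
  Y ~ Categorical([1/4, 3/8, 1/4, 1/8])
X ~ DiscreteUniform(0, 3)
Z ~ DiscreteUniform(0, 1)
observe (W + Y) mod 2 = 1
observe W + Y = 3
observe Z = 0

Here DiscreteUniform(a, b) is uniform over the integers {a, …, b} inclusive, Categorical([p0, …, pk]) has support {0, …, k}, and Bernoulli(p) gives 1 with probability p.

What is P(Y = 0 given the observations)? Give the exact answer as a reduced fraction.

Enumerate traces; 12 have nonzero weight after conditioning:
  (W=1, Y=2, X=0, Z=0) weight 1/96
  (W=1, Y=2, X=1, Z=0) weight 1/96
  (W=1, Y=2, X=2, Z=0) weight 1/96
  (W=1, Y=2, X=3, Z=0) weight 1/96
  (W=2, Y=1, X=0, Z=0) weight 1/96
  (W=2, Y=1, X=1, Z=0) weight 1/96
  (W=2, Y=1, X=2, Z=0) weight 1/96
  (W=2, Y=1, X=3, Z=0) weight 1/96
  (W=3, Y=0, X=0, Z=0) weight 1/96
  … 3 more
Group by Y:
  weight(Y=0) = 1/24
  weight(Y=1) = 1/24
  weight(Y=2) = 1/24
Total weight = 1/24 + 1/24 + 1/24 = 1/8
P(Y=0 | obs) = 1/24 / 1/8 = 1/3
P(Y=1 | obs) = 1/24 / 1/8 = 1/3
P(Y=2 | obs) = 1/24 / 1/8 = 1/3

P(Y = 0 | obs) = 1/3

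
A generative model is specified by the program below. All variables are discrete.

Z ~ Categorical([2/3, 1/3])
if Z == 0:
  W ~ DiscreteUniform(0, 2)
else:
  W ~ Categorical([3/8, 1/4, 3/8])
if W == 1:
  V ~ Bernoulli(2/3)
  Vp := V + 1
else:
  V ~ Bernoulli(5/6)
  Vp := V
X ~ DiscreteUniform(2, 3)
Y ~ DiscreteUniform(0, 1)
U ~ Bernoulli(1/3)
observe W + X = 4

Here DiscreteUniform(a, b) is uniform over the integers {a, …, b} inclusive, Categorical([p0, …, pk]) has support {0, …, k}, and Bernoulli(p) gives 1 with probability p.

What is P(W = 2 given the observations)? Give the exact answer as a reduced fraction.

Enumerate traces; 32 have nonzero weight after conditioning:
  (Z=0, W=1, V=0, X=3, Y=0, U=0) weight 1/81
  (Z=0, W=1, V=0, X=3, Y=0, U=1) weight 1/162
  (Z=0, W=1, V=0, X=3, Y=1, U=0) weight 1/81
  (Z=0, W=1, V=0, X=3, Y=1, U=1) weight 1/162
  (Z=0, W=1, V=1, X=3, Y=0, U=0) weight 2/81
  (Z=0, W=1, V=1, X=3, Y=0, U=1) weight 1/81
  (Z=0, W=1, V=1, X=3, Y=1, U=0) weight 2/81
  (Z=0, W=1, V=1, X=3, Y=1, U=1) weight 1/81
  (Z=0, W=2, V=0, X=2, Y=0, U=0) weight 1/162
  … 23 more
Group by W:
  weight(W=1) = 11/72
  weight(W=2) = 25/144
Total weight = 11/72 + 25/144 = 47/144
P(W=1 | obs) = 11/72 / 47/144 = 22/47
P(W=2 | obs) = 25/144 / 47/144 = 25/47

P(W = 2 | obs) = 25/47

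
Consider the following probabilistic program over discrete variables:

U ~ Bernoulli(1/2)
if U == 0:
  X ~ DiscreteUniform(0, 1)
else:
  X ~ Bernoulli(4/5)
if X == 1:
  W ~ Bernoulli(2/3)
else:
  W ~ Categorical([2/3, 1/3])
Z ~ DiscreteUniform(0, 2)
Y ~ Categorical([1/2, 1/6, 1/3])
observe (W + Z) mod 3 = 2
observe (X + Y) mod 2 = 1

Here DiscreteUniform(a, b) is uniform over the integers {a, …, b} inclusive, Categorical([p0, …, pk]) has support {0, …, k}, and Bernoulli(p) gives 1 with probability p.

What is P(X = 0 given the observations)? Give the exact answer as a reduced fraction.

P(X = 0 | obs) = 7/72

Enumerate traces; 12 have nonzero weight after conditioning:
  (U=0, X=0, W=0, Z=2, Y=1) weight 1/108
  (U=0, X=0, W=1, Z=1, Y=1) weight 1/216
  (U=0, X=1, W=0, Z=2, Y=0) weight 1/72
  (U=0, X=1, W=0, Z=2, Y=2) weight 1/108
  (U=0, X=1, W=1, Z=1, Y=0) weight 1/36
  (U=0, X=1, W=1, Z=1, Y=2) weight 1/54
  (U=1, X=0, W=0, Z=2, Y=1) weight 1/270
  (U=1, X=0, W=1, Z=1, Y=1) weight 1/540
  … 4 more
Group by X:
  weight(X=0) = 7/360
  weight(X=1) = 13/72
Total weight = 7/360 + 13/72 = 1/5
P(X=0 | obs) = 7/360 / 1/5 = 7/72
P(X=1 | obs) = 13/72 / 1/5 = 65/72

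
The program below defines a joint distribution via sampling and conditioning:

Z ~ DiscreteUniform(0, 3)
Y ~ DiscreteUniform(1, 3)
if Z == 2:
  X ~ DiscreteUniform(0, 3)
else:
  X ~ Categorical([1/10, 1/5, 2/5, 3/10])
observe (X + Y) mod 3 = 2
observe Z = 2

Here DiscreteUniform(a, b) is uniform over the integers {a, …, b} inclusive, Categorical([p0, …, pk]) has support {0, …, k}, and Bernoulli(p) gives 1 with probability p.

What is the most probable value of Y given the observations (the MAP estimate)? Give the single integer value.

Enumerate traces; 4 have nonzero weight after conditioning:
  (Z=2, Y=1, X=1) weight 1/48
  (Z=2, Y=2, X=0) weight 1/48
  (Z=2, Y=2, X=3) weight 1/48
  (Z=2, Y=3, X=2) weight 1/48
Group by Y:
  weight(Y=1) = 1/48
  weight(Y=2) = 1/24
  weight(Y=3) = 1/48
Total weight = 1/48 + 1/24 + 1/48 = 1/12
P(Y=1 | obs) = 1/48 / 1/12 = 1/4
P(Y=2 | obs) = 1/24 / 1/12 = 1/2
P(Y=3 | obs) = 1/48 / 1/12 = 1/4
argmax = 2

argmax_v P(Y = v | obs) = 2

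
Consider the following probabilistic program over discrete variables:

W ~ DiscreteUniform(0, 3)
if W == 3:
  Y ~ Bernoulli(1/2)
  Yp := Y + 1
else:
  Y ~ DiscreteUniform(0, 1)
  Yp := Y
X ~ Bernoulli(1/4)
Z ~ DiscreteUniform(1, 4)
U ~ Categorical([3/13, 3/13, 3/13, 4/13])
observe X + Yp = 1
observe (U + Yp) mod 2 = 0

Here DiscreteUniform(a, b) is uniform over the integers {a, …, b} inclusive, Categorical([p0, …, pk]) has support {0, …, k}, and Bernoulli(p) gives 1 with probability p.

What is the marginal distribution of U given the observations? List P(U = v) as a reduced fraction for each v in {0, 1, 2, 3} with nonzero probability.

Enumerate traces; 56 have nonzero weight after conditioning:
  (W=0, Y=0, X=1, Z=1, U=0) weight 3/1664
  (W=0, Y=0, X=1, Z=1, U=2) weight 3/1664
  (W=0, Y=0, X=1, Z=2, U=0) weight 3/1664
  (W=0, Y=0, X=1, Z=2, U=2) weight 3/1664
  (W=0, Y=0, X=1, Z=3, U=0) weight 3/1664
  (W=0, Y=0, X=1, Z=3, U=2) weight 3/1664
  (W=0, Y=0, X=1, Z=4, U=0) weight 3/1664
  (W=0, Y=0, X=1, Z=4, U=2) weight 3/1664
  (W=0, Y=1, X=0, Z=1, U=1) weight 9/1664
  (W=0, Y=1, X=0, Z=1, U=3) weight 3/416
  … 46 more
Group by U:
  weight(U=0) = 9/416
  weight(U=1) = 9/104
  weight(U=2) = 9/416
  weight(U=3) = 3/26
Total weight = 9/416 + 9/104 + 9/416 + 3/26 = 51/208
P(U=0 | obs) = 9/416 / 51/208 = 3/34
P(U=1 | obs) = 9/104 / 51/208 = 6/17
P(U=2 | obs) = 9/416 / 51/208 = 3/34
P(U=3 | obs) = 3/26 / 51/208 = 8/17

P(U=0) = 3/34, P(U=1) = 6/17, P(U=2) = 3/34, P(U=3) = 8/17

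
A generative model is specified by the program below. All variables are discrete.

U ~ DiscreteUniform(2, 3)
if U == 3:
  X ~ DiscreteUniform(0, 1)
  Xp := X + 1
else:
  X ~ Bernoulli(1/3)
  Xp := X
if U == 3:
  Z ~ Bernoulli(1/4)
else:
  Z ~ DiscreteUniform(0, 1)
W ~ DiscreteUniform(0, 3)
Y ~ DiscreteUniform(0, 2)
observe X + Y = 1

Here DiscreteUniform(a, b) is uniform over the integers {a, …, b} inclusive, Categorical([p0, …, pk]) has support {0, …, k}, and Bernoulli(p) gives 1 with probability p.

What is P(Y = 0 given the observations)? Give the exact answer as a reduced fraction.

Enumerate traces; 32 have nonzero weight after conditioning:
  (U=2, X=0, Z=0, W=0, Y=1) weight 1/72
  (U=2, X=0, Z=0, W=1, Y=1) weight 1/72
  (U=2, X=0, Z=0, W=2, Y=1) weight 1/72
  (U=2, X=0, Z=0, W=3, Y=1) weight 1/72
  (U=2, X=0, Z=1, W=0, Y=1) weight 1/72
  (U=2, X=0, Z=1, W=1, Y=1) weight 1/72
  (U=2, X=0, Z=1, W=2, Y=1) weight 1/72
  (U=2, X=0, Z=1, W=3, Y=1) weight 1/72
  (U=2, X=1, Z=0, W=0, Y=0) weight 1/144
  … 23 more
Group by Y:
  weight(Y=0) = 5/36
  weight(Y=1) = 7/36
Total weight = 5/36 + 7/36 = 1/3
P(Y=0 | obs) = 5/36 / 1/3 = 5/12
P(Y=1 | obs) = 7/36 / 1/3 = 7/12

P(Y = 0 | obs) = 5/12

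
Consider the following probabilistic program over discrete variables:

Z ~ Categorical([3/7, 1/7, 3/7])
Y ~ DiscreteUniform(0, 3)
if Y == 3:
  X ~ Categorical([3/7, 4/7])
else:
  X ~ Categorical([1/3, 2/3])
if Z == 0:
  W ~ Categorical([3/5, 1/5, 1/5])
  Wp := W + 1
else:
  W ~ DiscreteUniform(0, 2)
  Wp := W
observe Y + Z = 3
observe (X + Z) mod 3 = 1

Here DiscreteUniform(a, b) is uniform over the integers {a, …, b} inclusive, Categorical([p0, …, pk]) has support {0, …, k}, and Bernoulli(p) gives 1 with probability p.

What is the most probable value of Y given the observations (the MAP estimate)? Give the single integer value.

argmax_v P(Y = v | obs) = 3

Enumerate traces; 6 have nonzero weight after conditioning:
  (Z=0, Y=3, X=1, W=0) weight 9/245
  (Z=0, Y=3, X=1, W=1) weight 3/245
  (Z=0, Y=3, X=1, W=2) weight 3/245
  (Z=1, Y=2, X=0, W=0) weight 1/252
  (Z=1, Y=2, X=0, W=1) weight 1/252
  (Z=1, Y=2, X=0, W=2) weight 1/252
Group by Y:
  weight(Y=2) = 1/84
  weight(Y=3) = 3/49
Total weight = 1/84 + 3/49 = 43/588
P(Y=2 | obs) = 1/84 / 43/588 = 7/43
P(Y=3 | obs) = 3/49 / 43/588 = 36/43
argmax = 3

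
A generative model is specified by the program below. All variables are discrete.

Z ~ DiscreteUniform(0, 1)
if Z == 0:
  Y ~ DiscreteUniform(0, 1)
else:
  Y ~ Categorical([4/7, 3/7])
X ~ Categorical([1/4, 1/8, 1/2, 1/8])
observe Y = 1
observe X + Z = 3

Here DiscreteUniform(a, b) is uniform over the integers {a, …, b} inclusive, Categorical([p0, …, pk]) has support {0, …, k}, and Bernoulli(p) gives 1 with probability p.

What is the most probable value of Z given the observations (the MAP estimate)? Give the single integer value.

Enumerate traces; 2 have nonzero weight after conditioning:
  (Z=0, Y=1, X=3) weight 1/32
  (Z=1, Y=1, X=2) weight 3/28
Group by Z:
  weight(Z=0) = 1/32
  weight(Z=1) = 3/28
Total weight = 1/32 + 3/28 = 31/224
P(Z=0 | obs) = 1/32 / 31/224 = 7/31
P(Z=1 | obs) = 3/28 / 31/224 = 24/31
argmax = 1

argmax_v P(Z = v | obs) = 1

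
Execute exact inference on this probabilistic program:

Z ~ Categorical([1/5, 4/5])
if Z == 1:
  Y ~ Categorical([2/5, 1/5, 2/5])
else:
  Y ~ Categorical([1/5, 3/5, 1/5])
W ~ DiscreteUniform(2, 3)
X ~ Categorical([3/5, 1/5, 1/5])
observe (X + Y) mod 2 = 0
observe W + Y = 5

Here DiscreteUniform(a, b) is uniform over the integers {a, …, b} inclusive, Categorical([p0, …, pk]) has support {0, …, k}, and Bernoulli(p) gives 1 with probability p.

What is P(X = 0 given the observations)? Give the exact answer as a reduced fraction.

P(X = 0 | obs) = 3/4

Enumerate traces; 4 have nonzero weight after conditioning:
  (Z=0, Y=2, W=3, X=0) weight 3/250
  (Z=0, Y=2, W=3, X=2) weight 1/250
  (Z=1, Y=2, W=3, X=0) weight 12/125
  (Z=1, Y=2, W=3, X=2) weight 4/125
Group by X:
  weight(X=0) = 27/250
  weight(X=2) = 9/250
Total weight = 27/250 + 9/250 = 18/125
P(X=0 | obs) = 27/250 / 18/125 = 3/4
P(X=2 | obs) = 9/250 / 18/125 = 1/4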